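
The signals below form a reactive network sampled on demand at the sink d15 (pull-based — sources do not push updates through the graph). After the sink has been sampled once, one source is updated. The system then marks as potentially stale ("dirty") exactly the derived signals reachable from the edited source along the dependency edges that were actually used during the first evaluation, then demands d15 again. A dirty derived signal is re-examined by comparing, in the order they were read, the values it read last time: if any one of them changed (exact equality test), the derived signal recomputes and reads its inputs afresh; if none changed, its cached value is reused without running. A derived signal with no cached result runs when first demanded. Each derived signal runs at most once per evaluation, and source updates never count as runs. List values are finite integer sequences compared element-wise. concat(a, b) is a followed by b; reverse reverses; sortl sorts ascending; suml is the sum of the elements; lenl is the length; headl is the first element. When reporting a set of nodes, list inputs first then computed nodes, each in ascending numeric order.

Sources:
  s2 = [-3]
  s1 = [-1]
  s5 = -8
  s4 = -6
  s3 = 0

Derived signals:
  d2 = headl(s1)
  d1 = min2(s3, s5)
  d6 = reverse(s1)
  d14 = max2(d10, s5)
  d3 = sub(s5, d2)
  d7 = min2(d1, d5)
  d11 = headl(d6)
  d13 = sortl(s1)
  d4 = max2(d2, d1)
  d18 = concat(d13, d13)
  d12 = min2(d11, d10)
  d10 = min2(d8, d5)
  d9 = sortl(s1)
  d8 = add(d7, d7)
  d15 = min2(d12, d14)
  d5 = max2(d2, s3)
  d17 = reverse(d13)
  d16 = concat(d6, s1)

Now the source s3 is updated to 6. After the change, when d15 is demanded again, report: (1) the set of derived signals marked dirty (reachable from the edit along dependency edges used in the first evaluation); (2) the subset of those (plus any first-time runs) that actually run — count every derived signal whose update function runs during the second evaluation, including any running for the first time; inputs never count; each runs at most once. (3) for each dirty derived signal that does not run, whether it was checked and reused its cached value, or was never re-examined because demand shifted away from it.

Initial pass — values computed on the first demand:
  d1 = min2(0, -8) = -8
  d2 = headl([-1]) = -1
  d5 = max2(-1, 0) = 0
  d6 = reverse([-1]) = [-1]
  d7 = min2(-8, 0) = -8
  d8 = add(-8, -8) = -16
  d10 = min2(-16, 0) = -16
  d11 = headl([-1]) = -1
  d12 = min2(-1, -16) = -16
  d14 = max2(-16, -8) = -8
  d15 = min2(-16, -8) = -16

Second demand — change propagation:
  d1: re-runs because s3 0->6; new result -8 (unchanged).
  d5: re-runs because s3 0->6; new result 6.
  d7: re-runs because d5 0->6; new result -8 (unchanged).
  d8: re-examined; everything it read last time is the same (d7 unchanged, d7 unchanged) — cache -16 kept, no run.
  d10: re-runs because d5 0->6; new result -16 (unchanged).
  d12: re-examined; everything it read last time is the same (d11 unchanged, d10 unchanged) — cache -16 kept, no run.
  d14: re-examined; everything it read last time is the same (d10 unchanged, s5 unchanged) — cache -8 kept, no run.
  d15: re-examined; everything it read last time is the same (d12 unchanged, d14 unchanged) — cache -16 kept, no run.

The important point: at d8 every value read last time is unchanged, so the dirty flag clears without a run.

Dirty set: d1, d5, d7, d8, d10, d12, d14, d15.
Run set: d1, d5, d7, d10 (4 run).
Re-examined without running (cache reused): d8, d12, d14, d15.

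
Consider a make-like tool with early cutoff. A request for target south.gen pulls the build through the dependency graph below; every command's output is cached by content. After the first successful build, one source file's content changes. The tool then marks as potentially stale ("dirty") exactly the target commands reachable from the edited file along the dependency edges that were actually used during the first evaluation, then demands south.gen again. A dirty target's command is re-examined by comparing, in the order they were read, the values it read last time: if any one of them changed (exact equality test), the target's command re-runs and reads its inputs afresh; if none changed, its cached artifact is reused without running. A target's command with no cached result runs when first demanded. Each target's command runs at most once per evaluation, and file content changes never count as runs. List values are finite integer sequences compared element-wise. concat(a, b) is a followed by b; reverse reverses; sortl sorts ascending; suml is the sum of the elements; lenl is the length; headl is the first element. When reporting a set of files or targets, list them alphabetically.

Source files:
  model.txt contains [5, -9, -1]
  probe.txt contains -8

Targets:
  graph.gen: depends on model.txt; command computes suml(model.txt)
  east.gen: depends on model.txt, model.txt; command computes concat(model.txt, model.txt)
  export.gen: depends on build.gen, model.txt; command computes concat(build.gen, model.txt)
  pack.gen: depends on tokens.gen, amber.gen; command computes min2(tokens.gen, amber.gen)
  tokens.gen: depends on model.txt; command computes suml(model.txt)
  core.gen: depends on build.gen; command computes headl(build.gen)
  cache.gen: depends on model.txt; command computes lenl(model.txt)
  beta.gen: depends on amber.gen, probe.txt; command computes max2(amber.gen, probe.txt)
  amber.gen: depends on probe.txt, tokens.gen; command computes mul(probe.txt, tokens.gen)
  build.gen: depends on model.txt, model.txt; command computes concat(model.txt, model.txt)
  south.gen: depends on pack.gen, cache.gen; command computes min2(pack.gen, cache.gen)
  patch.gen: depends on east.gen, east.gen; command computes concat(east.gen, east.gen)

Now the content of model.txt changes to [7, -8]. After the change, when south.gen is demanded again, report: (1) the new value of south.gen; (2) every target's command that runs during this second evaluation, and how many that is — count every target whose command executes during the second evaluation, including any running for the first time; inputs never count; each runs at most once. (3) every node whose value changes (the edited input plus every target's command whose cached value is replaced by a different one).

Demanding south.gen again yields -1.
5 target commands run: amber.gen, cache.gen, pack.gen, south.gen, tokens.gen.
The nodes whose values change: amber.gen, cache.gen, model.txt, pack.gen, south.gen, tokens.gen.

First demand of the output computes:
  cache.gen = lenl([5, -9, -1]) = 3
  tokens.gen = suml([5, -9, -1]) = -5
  amber.gen = mul(-8, -5) = 40
  pack.gen = min2(-5, 40) = -5
  south.gen = min2(-5, 3) = -5

After the edit, cleaning proceeds:
  cache.gen: a read changed (model.txt [5, -9, -1]->[7, -8]) — executes, giving 2.
  tokens.gen: a read changed (model.txt [5, -9, -1]->[7, -8]) — executes, giving -1.
  amber.gen: a read changed (tokens.gen -5->-1) — executes, giving 8.
  pack.gen: a read changed (tokens.gen -5->-1; amber.gen 40->8) — executes, giving -1.
  south.gen: a read changed (pack.gen -5->-1; cache.gen 3->2) — executes, giving -1.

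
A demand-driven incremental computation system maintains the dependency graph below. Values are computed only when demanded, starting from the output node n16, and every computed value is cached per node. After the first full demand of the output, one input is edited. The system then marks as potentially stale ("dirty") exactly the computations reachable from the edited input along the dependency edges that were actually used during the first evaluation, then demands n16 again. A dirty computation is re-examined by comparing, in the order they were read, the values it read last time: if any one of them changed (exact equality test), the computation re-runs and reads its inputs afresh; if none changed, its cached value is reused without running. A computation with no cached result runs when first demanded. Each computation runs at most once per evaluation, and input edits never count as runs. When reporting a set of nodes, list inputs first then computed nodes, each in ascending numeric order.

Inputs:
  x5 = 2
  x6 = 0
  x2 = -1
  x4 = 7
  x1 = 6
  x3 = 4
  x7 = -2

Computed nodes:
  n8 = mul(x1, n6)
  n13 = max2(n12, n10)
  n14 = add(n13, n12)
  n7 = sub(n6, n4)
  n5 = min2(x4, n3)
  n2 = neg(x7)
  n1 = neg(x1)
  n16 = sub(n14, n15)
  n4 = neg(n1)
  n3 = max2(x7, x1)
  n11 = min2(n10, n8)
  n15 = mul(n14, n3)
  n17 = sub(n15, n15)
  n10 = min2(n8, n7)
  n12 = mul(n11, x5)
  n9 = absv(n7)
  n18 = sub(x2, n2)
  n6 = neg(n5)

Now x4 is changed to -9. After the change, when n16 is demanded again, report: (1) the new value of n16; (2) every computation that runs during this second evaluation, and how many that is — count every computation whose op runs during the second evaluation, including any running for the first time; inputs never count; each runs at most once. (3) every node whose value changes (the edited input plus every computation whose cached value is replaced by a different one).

New value of n16: -60.
Computations that run: n5, n6, n7, n8, n10, n11, n12, n13, n14, n15, n16 — 11 in total.
Values that change: x4, n5, n6, n7, n8, n10, n11, n12, n13, n14, n15, n16.

First evaluation (everything demanded from the output):
  n1 = neg(6) = -6
  n3 = max2(-2, 6) = 6
  n4 = neg(-6) = 6
  n5 = min2(7, 6) = 6
  n6 = neg(6) = -6
  n7 = sub(-6, 6) = -12
  n8 = mul(6, -6) = -36
  n10 = min2(-36, -12) = -36
  n11 = min2(-36, -36) = -36
  n12 = mul(-36, 2) = -72
  n13 = max2(-72, -36) = -36
  n14 = add(-36, -72) = -108
  n15 = mul(-108, 6) = -648
  n16 = sub(-108, -648) = 540

Propagation after the edit:
  n5: runs — x4 7->-9; result -9.
  n6: runs — n5 6->-9; result 9.
  n7: runs — n6 -6->9; result 3.
  n8: runs — n6 -6->9; result 54.
  n10: runs — n8 -36->54; n7 -12->3; result 3.
  n11: runs — n10 -36->3; n8 -36->54; result 3.
  n12: runs — n11 -36->3; result 6.
  n13: runs — n12 -72->6; n10 -36->3; result 6.
  n14: runs — n13 -36->6; n12 -72->6; result 12.
  n15: runs — n14 -108->12; result 72.
  n16: runs — n14 -108->12; n15 -648->72; result -60.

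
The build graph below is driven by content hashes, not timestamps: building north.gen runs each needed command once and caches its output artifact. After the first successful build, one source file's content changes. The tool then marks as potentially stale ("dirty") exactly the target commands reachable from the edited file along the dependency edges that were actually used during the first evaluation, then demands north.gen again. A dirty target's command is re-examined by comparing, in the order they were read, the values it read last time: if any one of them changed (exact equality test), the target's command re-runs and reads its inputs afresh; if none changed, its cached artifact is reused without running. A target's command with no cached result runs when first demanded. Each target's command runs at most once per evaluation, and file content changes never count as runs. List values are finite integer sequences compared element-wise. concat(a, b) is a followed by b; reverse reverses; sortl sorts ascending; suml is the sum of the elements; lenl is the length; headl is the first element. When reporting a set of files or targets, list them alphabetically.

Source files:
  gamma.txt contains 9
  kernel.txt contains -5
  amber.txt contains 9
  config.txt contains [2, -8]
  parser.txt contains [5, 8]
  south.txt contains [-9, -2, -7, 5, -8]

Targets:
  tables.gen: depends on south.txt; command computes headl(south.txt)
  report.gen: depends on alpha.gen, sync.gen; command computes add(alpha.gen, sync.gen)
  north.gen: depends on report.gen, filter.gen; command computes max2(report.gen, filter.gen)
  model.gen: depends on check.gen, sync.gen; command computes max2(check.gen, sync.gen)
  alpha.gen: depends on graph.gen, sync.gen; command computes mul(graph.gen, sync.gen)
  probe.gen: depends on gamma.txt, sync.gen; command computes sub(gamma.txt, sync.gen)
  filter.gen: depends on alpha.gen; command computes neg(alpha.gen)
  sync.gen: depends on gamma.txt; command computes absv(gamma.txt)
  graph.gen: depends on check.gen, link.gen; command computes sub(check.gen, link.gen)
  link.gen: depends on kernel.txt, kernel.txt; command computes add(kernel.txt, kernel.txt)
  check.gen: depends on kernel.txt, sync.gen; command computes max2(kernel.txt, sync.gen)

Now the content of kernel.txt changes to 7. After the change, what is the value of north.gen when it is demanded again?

Initial pass — values computed on the first demand:
  link.gen = add(-5, -5) = -10
  sync.gen = absv(9) = 9
  check.gen = max2(-5, 9) = 9
  graph.gen = sub(9, -10) = 19
  alpha.gen = mul(19, 9) = 171
  filter.gen = neg(171) = -171
  report.gen = add(171, 9) = 180
  north.gen = max2(180, -171) = 180

Second demand — change propagation:
  check.gen: re-runs because kernel.txt -5->7; new result 9 (unchanged).
  link.gen: re-runs because kernel.txt -5->7; kernel.txt -5->7; new result 14.
  graph.gen: re-runs because link.gen -10->14; new result -5.
  alpha.gen: re-runs because graph.gen 19->-5; new result -45.
  filter.gen: re-runs because alpha.gen 171->-45; new result 45.
  report.gen: re-runs because alpha.gen 171->-45; new result -36.
  north.gen: re-runs because report.gen 180->-36; filter.gen -171->45; new result 45.

north.gen now evaluates to 45.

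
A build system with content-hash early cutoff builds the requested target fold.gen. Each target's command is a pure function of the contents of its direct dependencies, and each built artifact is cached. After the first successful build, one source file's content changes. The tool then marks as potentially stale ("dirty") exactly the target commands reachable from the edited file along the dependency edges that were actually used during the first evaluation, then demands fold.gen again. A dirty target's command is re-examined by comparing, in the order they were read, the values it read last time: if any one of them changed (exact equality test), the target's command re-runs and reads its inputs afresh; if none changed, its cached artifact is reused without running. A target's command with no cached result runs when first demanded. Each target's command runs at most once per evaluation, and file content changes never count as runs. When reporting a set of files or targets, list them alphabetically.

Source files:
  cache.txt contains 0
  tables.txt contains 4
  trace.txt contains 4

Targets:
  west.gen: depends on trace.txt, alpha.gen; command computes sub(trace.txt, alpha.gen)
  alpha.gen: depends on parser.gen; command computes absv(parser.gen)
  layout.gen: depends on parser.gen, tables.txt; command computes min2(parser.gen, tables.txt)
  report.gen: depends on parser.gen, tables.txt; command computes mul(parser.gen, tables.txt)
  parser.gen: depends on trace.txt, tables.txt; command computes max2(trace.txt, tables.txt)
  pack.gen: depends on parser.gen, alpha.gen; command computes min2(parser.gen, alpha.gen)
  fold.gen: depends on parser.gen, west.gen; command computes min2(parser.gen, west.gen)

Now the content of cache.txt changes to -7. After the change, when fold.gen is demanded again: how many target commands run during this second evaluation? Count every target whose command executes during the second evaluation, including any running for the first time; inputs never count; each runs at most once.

First evaluation (everything demanded from the output):
  parser.gen = max2(4, 4) = 4
  alpha.gen = absv(4) = 4
  west.gen = sub(4, 4) = 0
  fold.gen = min2(4, 0) = 0

Propagation after the edit:
  cache.txt feeds no computation that the output demands — nothing is marked dirty and nothing runs.

Key observation: cache.txt is never demanded by the output, so the edit triggers no recomputation at all.

Target commands that run: none — 0 in total.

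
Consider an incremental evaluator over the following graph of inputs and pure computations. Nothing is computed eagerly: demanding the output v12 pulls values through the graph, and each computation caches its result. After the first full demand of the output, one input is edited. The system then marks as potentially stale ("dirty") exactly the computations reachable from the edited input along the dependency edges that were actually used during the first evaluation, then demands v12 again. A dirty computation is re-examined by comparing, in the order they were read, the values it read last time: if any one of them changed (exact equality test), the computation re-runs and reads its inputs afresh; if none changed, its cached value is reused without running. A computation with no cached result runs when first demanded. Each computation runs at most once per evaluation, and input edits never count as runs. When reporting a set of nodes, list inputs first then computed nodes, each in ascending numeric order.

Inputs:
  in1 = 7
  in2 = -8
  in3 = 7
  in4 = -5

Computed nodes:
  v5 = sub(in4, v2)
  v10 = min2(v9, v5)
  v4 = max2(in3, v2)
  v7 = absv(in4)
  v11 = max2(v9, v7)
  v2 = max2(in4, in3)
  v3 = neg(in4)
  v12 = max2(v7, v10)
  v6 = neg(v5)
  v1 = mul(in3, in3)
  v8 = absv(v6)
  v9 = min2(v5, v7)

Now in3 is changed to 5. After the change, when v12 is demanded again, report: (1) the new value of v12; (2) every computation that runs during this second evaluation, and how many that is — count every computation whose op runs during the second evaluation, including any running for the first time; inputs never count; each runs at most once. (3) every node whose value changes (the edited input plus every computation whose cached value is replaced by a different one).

v12 now evaluates to 5.
Run set: v2, v5, v9, v10, v12 (5 run).
Changed values: in3, v2, v5, v9, v10.

Initial pass — values computed on the first demand:
  v2 = max2(-5, 7) = 7
  v5 = sub(-5, 7) = -12
  v7 = absv(-5) = 5
  v9 = min2(-12, 5) = -12
  v10 = min2(-12, -12) = -12
  v12 = max2(5, -12) = 5

Second demand — change propagation:
  v2: re-runs because in3 7->5; new result 5.
  v5: re-runs because v2 7->5; new result -10.
  v9: re-runs because v5 -12->-10; new result -10.
  v10: re-runs because v9 -12->-10; v5 -12->-10; new result -10.
  v12: re-runs because v10 -12->-10; new result 5 (unchanged).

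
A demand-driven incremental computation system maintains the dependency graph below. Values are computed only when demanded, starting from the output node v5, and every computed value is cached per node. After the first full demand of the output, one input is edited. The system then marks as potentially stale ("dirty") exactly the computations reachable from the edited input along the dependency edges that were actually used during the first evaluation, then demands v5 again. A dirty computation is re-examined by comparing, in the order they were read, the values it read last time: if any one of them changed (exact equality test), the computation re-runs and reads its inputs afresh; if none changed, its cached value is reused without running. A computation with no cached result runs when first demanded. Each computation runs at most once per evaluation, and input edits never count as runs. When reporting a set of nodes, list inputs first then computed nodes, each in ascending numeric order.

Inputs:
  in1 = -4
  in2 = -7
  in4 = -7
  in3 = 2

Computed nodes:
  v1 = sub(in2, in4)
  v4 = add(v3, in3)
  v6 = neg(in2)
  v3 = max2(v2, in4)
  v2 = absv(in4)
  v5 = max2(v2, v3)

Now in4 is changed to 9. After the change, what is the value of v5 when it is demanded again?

First evaluation (everything demanded from the output):
  v2 = absv(-7) = 7
  v3 = max2(7, -7) = 7
  v5 = max2(7, 7) = 7

Propagation after the edit:
  v2: runs — in4 -7->9; result 9.
  v3: runs — v2 7->9; in4 -7->9; result 9.
  v5: runs — v2 7->9; v3 7->9; result 9.

New value of v5: 9.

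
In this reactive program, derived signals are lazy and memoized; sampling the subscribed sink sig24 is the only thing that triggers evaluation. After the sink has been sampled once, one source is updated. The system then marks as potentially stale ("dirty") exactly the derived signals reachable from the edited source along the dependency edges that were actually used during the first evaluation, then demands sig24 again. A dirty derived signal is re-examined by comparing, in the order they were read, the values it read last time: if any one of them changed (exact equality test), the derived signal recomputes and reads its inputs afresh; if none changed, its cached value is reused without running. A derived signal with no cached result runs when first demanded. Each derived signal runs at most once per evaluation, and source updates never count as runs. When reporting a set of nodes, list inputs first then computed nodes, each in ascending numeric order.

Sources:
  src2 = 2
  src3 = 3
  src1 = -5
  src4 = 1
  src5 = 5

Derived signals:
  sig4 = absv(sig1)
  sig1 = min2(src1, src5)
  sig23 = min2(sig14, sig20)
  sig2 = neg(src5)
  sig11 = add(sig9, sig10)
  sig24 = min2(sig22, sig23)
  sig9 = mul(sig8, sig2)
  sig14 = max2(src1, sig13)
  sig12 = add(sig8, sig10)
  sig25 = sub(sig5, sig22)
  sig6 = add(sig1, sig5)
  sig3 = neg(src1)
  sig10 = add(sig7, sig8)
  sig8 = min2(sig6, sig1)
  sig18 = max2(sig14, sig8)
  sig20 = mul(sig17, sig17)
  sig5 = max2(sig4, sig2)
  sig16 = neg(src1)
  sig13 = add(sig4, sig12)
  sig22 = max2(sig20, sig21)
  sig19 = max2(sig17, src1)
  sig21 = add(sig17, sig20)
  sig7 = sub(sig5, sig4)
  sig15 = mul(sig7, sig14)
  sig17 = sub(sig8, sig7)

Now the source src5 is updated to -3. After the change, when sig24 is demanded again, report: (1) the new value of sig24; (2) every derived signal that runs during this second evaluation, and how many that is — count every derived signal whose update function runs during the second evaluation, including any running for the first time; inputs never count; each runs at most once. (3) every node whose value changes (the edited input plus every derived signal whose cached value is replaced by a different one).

Demanding sig24 again yields -5.
3 derived signals run: sig1, sig2, sig5.
The nodes whose values change: src5, sig2.
Note where the cutoff bites: sig4 is checked, finds nothing changed, and keeps its cache.

First demand of the output computes:
  sig1 = min2(-5, 5) = -5
  sig2 = neg(5) = -5
  sig4 = absv(-5) = 5
  sig5 = max2(5, -5) = 5
  sig6 = add(-5, 5) = 0
  sig7 = sub(5, 5) = 0
  sig8 = min2(0, -5) = -5
  sig10 = add(0, -5) = -5
  sig12 = add(-5, -5) = -10
  sig13 = add(5, -10) = -5
  sig14 = max2(-5, -5) = -5
  sig17 = sub(-5, 0) = -5
  sig20 = mul(-5, -5) = 25
  sig21 = add(-5, 25) = 20
  sig22 = max2(25, 20) = 25
  sig23 = min2(-5, 25) = -5
  sig24 = min2(25, -5) = -5

After the edit, cleaning proceeds:
  sig1: a read changed (src5 5->-3) — executes, giving -5 — identical to its old value.
  sig2: a read changed (src5 5->-3) — executes, giving 3.
  sig4: dirty, but its reads are unchanged (sig1 unchanged); cached 5 stands.
  sig5: a read changed (sig2 -5->3) — executes, giving 5 — identical to its old value.
  sig6: dirty, but its reads are unchanged (sig1 unchanged, sig5 unchanged); cached 0 stands.
  sig7: dirty, but its reads are unchanged (sig5 unchanged, sig4 unchanged); cached 0 stands.
  sig8: dirty, but its reads are unchanged (sig6 unchanged, sig1 unchanged); cached -5 stands.
  sig10: dirty, but its reads are unchanged (sig7 unchanged, sig8 unchanged); cached -5 stands.
  sig12: dirty, but its reads are unchanged (sig8 unchanged, sig10 unchanged); cached -10 stands.
  sig13: dirty, but its reads are unchanged (sig4 unchanged, sig12 unchanged); cached -5 stands.
  sig14: dirty, but its reads are unchanged (src1 unchanged, sig13 unchanged); cached -5 stands.
  sig17: dirty, but its reads are unchanged (sig8 unchanged, sig7 unchanged); cached -5 stands.
  sig20: dirty, but its reads are unchanged (sig17 unchanged, sig17 unchanged); cached 25 stands.
  sig21: dirty, but its reads are unchanged (sig17 unchanged, sig20 unchanged); cached 20 stands.
  sig22: dirty, but its reads are unchanged (sig20 unchanged, sig21 unchanged); cached 25 stands.
  sig23: dirty, but its reads are unchanged (sig14 unchanged, sig20 unchanged); cached -5 stands.
  sig24: dirty, but its reads are unchanged (sig22 unchanged, sig23 unchanged); cached -5 stands.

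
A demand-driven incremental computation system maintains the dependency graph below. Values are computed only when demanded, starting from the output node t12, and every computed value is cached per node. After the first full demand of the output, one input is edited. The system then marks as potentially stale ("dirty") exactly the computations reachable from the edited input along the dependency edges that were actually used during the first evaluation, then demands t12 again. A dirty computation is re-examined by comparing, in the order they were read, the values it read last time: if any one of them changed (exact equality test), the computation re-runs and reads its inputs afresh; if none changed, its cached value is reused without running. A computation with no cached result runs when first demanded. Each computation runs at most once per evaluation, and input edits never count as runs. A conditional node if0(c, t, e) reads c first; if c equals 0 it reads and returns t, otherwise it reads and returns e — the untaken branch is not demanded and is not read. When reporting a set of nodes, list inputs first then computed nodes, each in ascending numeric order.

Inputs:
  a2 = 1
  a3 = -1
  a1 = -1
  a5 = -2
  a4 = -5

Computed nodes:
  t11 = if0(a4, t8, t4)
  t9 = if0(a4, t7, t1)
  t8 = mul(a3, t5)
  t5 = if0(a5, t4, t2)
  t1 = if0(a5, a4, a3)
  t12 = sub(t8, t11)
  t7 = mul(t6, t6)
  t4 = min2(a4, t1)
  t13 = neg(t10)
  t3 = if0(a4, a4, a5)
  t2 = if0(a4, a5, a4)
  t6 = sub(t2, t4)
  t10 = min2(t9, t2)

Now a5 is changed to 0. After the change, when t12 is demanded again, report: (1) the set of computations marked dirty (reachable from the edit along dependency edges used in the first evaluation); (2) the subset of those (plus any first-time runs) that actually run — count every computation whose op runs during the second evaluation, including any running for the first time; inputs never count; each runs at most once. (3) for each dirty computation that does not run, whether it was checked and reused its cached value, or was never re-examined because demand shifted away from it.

Marked dirty: t1, t4, t5, t8, t11, t12.
Computations that run: t1, t4, t5 — 3 in total.
Checked but reused from cache: t8, t11, t12.
Key observation: the cutoff stops propagation at t8 — its inputs' values are unchanged, so it reuses its cache.

First evaluation (everything demanded from the output):
  t1 = if0(a5=-2 -> else branch a3) = -1
  t2 = if0(a4=-5 -> else branch a4) = -5
  t4 = min2(-5, -1) = -5
  t5 = if0(a5=-2 -> else branch t2) = -5
  t8 = mul(-1, -5) = 5
  t11 = if0(a4=-5 -> else branch t4) = -5
  t12 = sub(5, -5) = 10

Propagation after the edit:
  t1: runs — a5 -2->0; result -5.
  t4: runs — t1 -1->-5; result -5 (same value as before).
  t5: runs — a5 -2->0; result -5 (same value as before).
  t8: checked — values it read are unchanged (a3 unchanged, t5 unchanged); reused cached 5 without running.
  t11: checked — values it read are unchanged (a4 unchanged, t4 unchanged); reused cached -5 without running.
  t12: checked — values it read are unchanged (t8 unchanged, t11 unchanged); reused cached 10 without running.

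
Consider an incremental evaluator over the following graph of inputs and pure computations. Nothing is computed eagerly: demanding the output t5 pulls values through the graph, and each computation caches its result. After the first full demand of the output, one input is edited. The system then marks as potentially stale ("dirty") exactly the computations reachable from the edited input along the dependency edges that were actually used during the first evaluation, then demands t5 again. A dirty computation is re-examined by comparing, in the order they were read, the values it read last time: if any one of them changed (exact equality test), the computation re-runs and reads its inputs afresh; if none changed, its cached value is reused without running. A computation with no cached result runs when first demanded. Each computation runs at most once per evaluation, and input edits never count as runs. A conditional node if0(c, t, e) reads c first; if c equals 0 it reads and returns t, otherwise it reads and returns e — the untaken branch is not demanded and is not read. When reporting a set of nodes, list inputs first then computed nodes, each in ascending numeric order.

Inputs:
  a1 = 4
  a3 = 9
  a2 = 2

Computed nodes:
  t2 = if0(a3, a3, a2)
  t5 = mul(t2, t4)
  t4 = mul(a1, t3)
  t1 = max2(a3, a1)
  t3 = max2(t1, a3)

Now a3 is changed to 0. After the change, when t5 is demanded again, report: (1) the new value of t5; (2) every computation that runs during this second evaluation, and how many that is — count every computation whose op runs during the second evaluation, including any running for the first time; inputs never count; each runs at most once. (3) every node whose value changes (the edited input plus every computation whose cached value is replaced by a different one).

Initial pass — values computed on the first demand:
  t1 = max2(9, 4) = 9
  t2 = if0(a3=9 -> else branch a2) = 2
  t3 = max2(9, 9) = 9
  t4 = mul(4, 9) = 36
  t5 = mul(2, 36) = 72

Second demand — change propagation:
  t1: re-runs because a3 9->0; new result 4.
  t2: re-runs because a3 9->0; new result 0.
  t3: re-runs because t1 9->4; a3 9->0; new result 4.
  t4: re-runs because t3 9->4; new result 16.
  t5: re-runs because t2 2->0; t4 36->16; new result 0.

t5 now evaluates to 0.
Run set: t1, t2, t3, t4, t5 (5 run).
Changed values: a3, t1, t2, t3, t4, t5.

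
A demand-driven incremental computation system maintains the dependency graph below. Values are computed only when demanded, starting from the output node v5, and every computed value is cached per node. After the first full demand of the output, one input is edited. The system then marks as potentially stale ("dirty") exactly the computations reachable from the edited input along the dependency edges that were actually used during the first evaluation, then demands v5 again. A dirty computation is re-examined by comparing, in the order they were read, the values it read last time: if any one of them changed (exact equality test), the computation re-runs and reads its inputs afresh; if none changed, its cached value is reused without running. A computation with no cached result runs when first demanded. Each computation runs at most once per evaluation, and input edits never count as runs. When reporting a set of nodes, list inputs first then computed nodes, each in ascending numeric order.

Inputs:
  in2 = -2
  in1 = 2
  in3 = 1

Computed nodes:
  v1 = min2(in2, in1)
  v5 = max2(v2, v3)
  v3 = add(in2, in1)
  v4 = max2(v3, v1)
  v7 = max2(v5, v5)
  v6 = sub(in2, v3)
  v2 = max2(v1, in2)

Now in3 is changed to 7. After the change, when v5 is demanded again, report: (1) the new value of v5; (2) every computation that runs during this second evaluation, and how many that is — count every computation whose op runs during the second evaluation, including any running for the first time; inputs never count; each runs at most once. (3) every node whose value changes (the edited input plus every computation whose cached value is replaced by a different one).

First evaluation (everything demanded from the output):
  v1 = min2(-2, 2) = -2
  v2 = max2(-2, -2) = -2
  v3 = add(-2, 2) = 0
  v5 = max2(-2, 0) = 0

Propagation after the edit:
  in3 feeds no computation that the output demands — nothing is marked dirty and nothing runs.

Key observation: in3 is never demanded by the output, so the edit triggers no recomputation at all.

New value of v5: 0.
Computations that run: none — 0 in total.
Values that change: in3.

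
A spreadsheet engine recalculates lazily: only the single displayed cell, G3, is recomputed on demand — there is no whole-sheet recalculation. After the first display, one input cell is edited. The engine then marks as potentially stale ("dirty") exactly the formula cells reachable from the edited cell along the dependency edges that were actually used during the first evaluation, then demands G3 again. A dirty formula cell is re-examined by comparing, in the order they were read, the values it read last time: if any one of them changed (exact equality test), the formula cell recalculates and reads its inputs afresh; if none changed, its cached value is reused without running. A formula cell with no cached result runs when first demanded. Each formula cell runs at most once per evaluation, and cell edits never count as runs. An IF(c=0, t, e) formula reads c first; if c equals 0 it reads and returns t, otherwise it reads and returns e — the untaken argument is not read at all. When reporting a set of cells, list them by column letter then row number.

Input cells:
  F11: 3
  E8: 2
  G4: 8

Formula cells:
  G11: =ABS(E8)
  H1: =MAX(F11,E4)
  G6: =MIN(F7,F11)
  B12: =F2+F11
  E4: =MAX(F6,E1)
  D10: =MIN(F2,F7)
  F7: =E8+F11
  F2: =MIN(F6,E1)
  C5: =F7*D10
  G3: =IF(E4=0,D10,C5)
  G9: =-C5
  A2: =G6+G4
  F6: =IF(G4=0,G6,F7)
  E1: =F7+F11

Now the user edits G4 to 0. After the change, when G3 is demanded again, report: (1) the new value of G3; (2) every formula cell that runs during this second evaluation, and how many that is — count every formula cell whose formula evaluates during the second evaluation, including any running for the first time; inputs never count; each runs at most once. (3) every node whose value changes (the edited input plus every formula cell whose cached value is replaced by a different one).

First evaluation (everything demanded from the output):
  F7 = 2 + 3 = 5
  E1 = 5 + 3 = 8
  F6 = IF(G4=0: G4=8 -> else branch F7) = 5
  E4 = MAX(5, 8) = 8
  F2 = MIN(5, 8) = 5
  D10 = MIN(5, 5) = 5
  C5 = 5 * 5 = 25
  G3 = IF(E4=0: E4=8 -> else branch C5) = 25

Propagation after the edit:
  G6: demanded for the first time — runs, produces 3.
  F6: runs — G4 8->0; result 3.
  E4: runs — F6 5->3; result 8 (same value as before).
  F2: runs — F6 5->3; result 3.
  D10: runs — F2 5->3; result 3.
  C5: runs — D10 5->3; result 15.
  G3: runs — C5 25->15; result 15.

Key observation: a condition flipped, so demand reaches new nodes — G6 runs for the first time.

New value of G3: 15.
Formula cells that run: C5, D10, E4, F2, F6, G3, G6 — 7 in total.
Values that change: C5, D10, F2, F6, G3, G4.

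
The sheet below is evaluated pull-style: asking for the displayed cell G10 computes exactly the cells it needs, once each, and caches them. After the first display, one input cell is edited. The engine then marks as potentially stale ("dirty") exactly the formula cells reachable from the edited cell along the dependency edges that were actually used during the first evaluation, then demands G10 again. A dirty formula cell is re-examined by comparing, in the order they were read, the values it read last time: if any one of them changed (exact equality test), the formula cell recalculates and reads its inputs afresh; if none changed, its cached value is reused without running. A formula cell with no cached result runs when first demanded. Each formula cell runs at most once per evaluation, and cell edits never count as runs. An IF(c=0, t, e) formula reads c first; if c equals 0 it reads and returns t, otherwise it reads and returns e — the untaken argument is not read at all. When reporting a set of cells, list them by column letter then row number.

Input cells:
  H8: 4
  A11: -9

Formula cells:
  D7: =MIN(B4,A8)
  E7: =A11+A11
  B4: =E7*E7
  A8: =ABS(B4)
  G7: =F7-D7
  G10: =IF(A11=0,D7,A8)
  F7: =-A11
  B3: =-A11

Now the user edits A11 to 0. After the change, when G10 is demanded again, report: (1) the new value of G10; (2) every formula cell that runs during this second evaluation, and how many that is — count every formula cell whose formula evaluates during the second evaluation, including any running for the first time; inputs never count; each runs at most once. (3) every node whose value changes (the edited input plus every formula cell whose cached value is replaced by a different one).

First demand of the output computes:
  E7 = -9 + -9 = -18
  B4 = -18 * -18 = 324
  A8 = ABS(324) = 324
  G10 = IF(A11=0: A11=-9 -> else branch A8) = 324

After the edit, cleaning proceeds:
  E7: a read changed (A11 -9->0; A11 -9->0) — executes, giving 0.
  B4: a read changed (E7 -18->0; E7 -18->0) — executes, giving 0.
  A8: a read changed (B4 324->0) — executes, giving 0.
  D7: had never run; runs now, result 0.
  G10: a read changed (A11 -9->0; A8 324->0) — executes, giving 0.

Note the branch switch — D7 had no cache and runs now for the first time.

Demanding G10 again yields 0.
5 formula cells run: A8, B4, D7, E7, G10.
The nodes whose values change: A8, A11, B4, E7, G10.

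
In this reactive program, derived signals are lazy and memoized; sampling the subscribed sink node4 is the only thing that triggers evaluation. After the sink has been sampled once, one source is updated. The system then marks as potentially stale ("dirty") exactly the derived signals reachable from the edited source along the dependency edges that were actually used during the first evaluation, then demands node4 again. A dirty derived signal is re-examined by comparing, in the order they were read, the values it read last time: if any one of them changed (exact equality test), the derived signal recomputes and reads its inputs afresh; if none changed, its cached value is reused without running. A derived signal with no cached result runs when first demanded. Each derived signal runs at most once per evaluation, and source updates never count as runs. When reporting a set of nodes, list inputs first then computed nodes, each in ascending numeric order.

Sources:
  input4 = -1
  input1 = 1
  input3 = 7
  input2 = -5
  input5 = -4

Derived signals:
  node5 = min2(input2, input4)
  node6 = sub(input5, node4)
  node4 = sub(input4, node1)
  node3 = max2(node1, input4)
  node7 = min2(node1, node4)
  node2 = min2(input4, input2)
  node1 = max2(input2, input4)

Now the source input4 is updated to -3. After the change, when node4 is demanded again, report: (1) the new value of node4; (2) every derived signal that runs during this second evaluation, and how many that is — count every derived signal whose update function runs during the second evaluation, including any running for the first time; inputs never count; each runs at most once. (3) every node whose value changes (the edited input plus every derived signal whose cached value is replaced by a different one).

Demanding node4 again yields 0.
2 derived signals run: node1, node4.
The nodes whose values change: input4, node1.

First demand of the output computes:
  node1 = max2(-5, -1) = -1
  node4 = sub(-1, -1) = 0

After the edit, cleaning proceeds:
  node1: a read changed (input4 -1->-3) — executes, giving -3.
  node4: a read changed (input4 -1->-3; node1 -1->-3) — executes, giving 0 — identical to its old value.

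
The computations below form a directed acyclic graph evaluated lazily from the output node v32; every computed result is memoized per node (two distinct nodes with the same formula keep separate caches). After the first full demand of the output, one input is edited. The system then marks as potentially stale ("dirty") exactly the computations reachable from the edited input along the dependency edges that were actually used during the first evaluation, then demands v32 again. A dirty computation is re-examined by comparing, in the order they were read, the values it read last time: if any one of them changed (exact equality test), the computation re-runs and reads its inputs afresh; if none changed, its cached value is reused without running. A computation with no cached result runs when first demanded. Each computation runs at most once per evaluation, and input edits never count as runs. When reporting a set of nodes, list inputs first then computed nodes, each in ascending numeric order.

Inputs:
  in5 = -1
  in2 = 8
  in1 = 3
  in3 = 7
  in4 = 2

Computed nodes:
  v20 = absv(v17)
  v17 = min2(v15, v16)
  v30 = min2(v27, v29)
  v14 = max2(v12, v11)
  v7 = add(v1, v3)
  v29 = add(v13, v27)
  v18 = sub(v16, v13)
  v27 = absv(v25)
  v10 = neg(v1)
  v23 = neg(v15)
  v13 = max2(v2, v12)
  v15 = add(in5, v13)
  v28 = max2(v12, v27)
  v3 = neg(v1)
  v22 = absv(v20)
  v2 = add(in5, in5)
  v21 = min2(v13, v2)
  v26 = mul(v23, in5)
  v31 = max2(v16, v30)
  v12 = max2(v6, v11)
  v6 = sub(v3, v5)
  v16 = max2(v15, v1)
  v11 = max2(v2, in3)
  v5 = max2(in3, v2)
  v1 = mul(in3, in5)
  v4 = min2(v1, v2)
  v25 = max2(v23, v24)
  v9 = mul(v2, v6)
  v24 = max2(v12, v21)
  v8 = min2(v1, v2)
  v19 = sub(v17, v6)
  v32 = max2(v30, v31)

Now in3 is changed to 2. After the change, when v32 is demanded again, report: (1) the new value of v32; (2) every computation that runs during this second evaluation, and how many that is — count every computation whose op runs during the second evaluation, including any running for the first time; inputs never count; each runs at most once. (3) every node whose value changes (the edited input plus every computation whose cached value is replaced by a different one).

Demanding v32 again yields 2.
18 computations run: v1, v3, v5, v6, v11, v12, v13, v15, v16, v21, v23, v24, v25, v27, v29, v30, v31, v32.
The nodes whose values change: in3, v1, v3, v5, v11, v12, v13, v15, v16, v23, v24, v25, v27, v29, v30, v31, v32.

First demand of the output computes:
  v1 = mul(7, -1) = -7
  v2 = add(-1, -1) = -2
  v3 = neg(-7) = 7
  v5 = max2(7, -2) = 7
  v6 = sub(7, 7) = 0
  v11 = max2(-2, 7) = 7
  v12 = max2(0, 7) = 7
  v13 = max2(-2, 7) = 7
  v15 = add(-1, 7) = 6
  v16 = max2(6, -7) = 6
  v21 = min2(7, -2) = -2
  v23 = neg(6) = -6
  v24 = max2(7, -2) = 7
  v25 = max2(-6, 7) = 7
  v27 = absv(7) = 7
  v29 = add(7, 7) = 14
  v30 = min2(7, 14) = 7
  v31 = max2(6, 7) = 7
  v32 = max2(7, 7) = 7

After the edit, cleaning proceeds:
  v1: a read changed (in3 7->2) — executes, giving -2.
  v3: a read changed (v1 -7->-2) — executes, giving 2.
  v5: a read changed (in3 7->2) — executes, giving 2.
  v6: a read changed (v3 7->2; v5 7->2) — executes, giving 0 — identical to its old value.
  v11: a read changed (in3 7->2) — executes, giving 2.
  v12: a read changed (v11 7->2) — executes, giving 2.
  v13: a read changed (v12 7->2) — executes, giving 2.
  v15: a read changed (v13 7->2) — executes, giving 1.
  v16: a read changed (v15 6->1; v1 -7->-2) — executes, giving 1.
  v21: a read changed (v13 7->2) — executes, giving -2 — identical to its old value.
  v23: a read changed (v15 6->1) — executes, giving -1.
  v24: a read changed (v12 7->2) — executes, giving 2.
  v25: a read changed (v23 -6->-1; v24 7->2) — executes, giving 2.
  v27: a read changed (v25 7->2) — executes, giving 2.
  v29: a read changed (v13 7->2; v27 7->2) — executes, giving 4.
  v30: a read changed (v27 7->2; v29 14->4) — executes, giving 2.
  v31: a read changed (v16 6->1; v30 7->2) — executes, giving 2.
  v32: a read changed (v30 7->2; v31 7->2) — executes, giving 2.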